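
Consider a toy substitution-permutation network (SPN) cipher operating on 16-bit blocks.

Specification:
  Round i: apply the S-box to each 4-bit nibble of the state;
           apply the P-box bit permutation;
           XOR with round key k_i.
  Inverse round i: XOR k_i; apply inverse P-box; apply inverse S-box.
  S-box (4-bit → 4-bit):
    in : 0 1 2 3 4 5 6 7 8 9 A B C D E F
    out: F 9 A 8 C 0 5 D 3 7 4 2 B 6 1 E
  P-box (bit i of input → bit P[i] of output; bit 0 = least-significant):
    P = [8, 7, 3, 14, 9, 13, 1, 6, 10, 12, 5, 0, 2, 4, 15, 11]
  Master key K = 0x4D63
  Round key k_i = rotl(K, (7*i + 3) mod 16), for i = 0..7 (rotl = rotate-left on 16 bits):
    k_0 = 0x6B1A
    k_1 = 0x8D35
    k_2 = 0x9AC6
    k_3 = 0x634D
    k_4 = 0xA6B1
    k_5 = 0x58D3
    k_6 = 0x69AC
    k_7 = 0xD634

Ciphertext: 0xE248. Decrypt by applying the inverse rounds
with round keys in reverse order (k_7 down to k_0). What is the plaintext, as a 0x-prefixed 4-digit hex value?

s_0 = ciphertext = 0xE248
s_1 = InvRound(s_0, k_7) = 0x892A
s_2 = InvRound(s_1, k_6) = 0x65D2
s_3 = InvRound(s_2, k_5) = 0x3CBE
s_4 = InvRound(s_3, k_4) = 0x726A
s_5 = InvRound(s_4, k_3) = 0xEFAE
s_6 = InvRound(s_5, k_2) = 0x5927
s_7 = InvRound(s_6, k_1) = 0xD8A3
s_8 = InvRound(s_7, k_0) = 0xDF89

0xDF89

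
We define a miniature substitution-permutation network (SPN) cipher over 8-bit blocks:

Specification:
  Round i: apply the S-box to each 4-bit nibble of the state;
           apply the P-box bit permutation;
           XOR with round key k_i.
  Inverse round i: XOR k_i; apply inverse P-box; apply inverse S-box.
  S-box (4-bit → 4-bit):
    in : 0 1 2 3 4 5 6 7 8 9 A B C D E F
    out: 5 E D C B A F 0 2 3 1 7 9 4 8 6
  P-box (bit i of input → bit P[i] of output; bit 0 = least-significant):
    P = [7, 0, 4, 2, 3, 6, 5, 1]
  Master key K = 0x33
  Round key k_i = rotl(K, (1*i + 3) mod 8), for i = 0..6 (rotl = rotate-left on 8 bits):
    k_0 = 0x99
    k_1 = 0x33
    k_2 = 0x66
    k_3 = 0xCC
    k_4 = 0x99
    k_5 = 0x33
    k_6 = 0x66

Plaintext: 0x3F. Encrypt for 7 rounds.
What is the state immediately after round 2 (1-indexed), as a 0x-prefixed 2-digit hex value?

0xBB

s_0 = plaintext = 0x3F
s_1 = Round(s_0, k_0) = 0xAA
s_2 = Round(s_1, k_1) = 0xBB
s_3 = Round(s_2, k_2) = 0x9F
s_4 = Round(s_3, k_3) = 0x95
s_5 = Round(s_4, k_4) = 0xD4
s_6 = Round(s_5, k_5) = 0x96
s_7 = Round(s_6, k_6) = 0xBB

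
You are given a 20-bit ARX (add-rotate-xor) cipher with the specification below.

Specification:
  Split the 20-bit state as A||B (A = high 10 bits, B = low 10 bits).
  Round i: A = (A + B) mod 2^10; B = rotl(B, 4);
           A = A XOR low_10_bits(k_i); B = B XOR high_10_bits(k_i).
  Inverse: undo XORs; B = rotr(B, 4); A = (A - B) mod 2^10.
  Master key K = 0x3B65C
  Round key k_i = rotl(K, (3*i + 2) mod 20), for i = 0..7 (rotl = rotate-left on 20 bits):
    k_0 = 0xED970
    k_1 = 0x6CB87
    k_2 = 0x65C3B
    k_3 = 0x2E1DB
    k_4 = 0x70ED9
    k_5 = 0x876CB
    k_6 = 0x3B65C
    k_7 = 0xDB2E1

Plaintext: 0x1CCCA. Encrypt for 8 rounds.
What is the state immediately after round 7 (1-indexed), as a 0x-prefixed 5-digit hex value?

0x4F592

s_0 = plaintext = 0x1CCCA
s_1 = Round(s_0, k_0) = 0x13715
s_2 = Round(s_1, k_1) = 0x394EE
s_3 = Round(s_2, k_2) = 0x7A374
s_4 = Round(s_3, k_3) = 0x21FF5
s_5 = Round(s_4, k_4) = 0xA969C
s_6 = Round(s_5, k_5) = 0xE2BD7
s_7 = Round(s_6, k_6) = 0x4F592
s_8 = Round(s_7, k_7) = 0x0BA4A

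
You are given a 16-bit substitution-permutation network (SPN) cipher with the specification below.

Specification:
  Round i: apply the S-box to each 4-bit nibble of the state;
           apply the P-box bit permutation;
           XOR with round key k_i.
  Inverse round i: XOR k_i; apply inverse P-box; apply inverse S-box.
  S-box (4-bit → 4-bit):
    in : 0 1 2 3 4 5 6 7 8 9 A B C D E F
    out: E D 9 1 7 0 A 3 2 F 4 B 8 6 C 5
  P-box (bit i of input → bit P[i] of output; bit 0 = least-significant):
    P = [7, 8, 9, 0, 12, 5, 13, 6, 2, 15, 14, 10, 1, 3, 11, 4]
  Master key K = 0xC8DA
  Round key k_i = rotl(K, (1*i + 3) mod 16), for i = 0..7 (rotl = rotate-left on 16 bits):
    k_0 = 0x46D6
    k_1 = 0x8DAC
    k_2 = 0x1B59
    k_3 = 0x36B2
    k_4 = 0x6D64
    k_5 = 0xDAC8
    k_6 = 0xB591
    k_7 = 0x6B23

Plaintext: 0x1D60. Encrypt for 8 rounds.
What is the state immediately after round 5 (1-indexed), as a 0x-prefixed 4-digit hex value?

s_0 = plaintext = 0x1D60
s_1 = Round(s_0, k_0) = 0x8DA5
s_2 = Round(s_1, k_1) = 0x6DA4
s_3 = Round(s_2, k_2) = 0xF8C1
s_4 = Round(s_3, k_3) = 0xBC71
s_5 = Round(s_4, k_4) = 0x7BDF
s_6 = Round(s_5, k_5) = 0x7C66
s_7 = Round(s_6, k_6) = 0xB0FA
s_8 = Round(s_7, k_7) = 0x9D39

0x7BDF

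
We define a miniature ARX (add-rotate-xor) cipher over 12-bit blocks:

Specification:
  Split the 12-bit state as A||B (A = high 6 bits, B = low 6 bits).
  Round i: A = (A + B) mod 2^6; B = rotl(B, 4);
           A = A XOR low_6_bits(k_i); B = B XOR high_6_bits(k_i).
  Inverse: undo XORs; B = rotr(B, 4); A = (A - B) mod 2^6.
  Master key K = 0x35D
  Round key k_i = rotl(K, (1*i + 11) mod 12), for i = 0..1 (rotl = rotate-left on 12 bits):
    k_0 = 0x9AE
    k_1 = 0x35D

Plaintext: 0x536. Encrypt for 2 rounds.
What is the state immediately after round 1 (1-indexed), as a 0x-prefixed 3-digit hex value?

0x90B

s_0 = plaintext = 0x536
s_1 = Round(s_0, k_0) = 0x90B
s_2 = Round(s_1, k_1) = 0xCBF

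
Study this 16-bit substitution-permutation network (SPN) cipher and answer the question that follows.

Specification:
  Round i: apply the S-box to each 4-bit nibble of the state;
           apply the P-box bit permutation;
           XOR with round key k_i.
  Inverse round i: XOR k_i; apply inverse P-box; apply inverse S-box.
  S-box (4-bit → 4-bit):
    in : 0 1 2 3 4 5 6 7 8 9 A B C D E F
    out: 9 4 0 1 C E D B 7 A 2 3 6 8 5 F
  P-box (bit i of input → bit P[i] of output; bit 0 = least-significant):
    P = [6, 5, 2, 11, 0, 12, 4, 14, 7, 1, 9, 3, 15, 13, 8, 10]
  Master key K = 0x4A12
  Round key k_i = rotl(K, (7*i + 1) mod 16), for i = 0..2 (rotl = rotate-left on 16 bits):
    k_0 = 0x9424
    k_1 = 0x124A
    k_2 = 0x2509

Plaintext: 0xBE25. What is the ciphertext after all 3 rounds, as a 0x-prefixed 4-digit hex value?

s_0 = plaintext = 0xBE25
s_1 = Round(s_0, k_0) = 0x3E80
s_2 = Round(s_1, k_1) = 0x889B
s_3 = Round(s_2, k_2) = 0xD6EB

0xD6EB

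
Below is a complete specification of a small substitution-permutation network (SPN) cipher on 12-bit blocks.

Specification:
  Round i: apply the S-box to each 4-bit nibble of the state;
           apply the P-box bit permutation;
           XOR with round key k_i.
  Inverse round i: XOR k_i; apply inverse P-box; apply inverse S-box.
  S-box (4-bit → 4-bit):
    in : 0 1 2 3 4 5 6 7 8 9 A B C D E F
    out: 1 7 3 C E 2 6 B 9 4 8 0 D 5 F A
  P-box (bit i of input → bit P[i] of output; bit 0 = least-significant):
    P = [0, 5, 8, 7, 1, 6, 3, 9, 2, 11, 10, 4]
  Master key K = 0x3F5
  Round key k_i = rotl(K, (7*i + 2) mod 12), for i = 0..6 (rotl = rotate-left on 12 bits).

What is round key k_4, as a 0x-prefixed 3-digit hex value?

0xD4F

K = 0x3F5
k_0 = rotl(K, (7*0+2) mod 12) = rotl(K, 2) = 0xFD4
k_1 = rotl(K, (7*1+2) mod 12) = rotl(K, 9) = 0xA7E
k_2 = rotl(K, (7*2+2) mod 12) = rotl(K, 4) = 0xF53
k_3 = rotl(K, (7*3+2) mod 12) = rotl(K, 11) = 0x9FA
k_4 = rotl(K, (7*4+2) mod 12) = rotl(K, 6) = 0xD4F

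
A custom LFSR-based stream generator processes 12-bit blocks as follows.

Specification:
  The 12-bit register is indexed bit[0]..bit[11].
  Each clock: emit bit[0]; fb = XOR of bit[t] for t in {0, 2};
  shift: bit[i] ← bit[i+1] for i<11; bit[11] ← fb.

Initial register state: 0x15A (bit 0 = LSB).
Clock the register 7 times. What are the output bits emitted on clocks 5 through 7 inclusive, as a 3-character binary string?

reg_0 = 0x15A
clock 1: out=0, reg = 0x0AD
clock 2: out=1, reg = 0x056
clock 3: out=0, reg = 0x82B
clock 4: out=1, reg = 0xC15
clock 5: out=1, reg = 0x60A
clock 6: out=0, reg = 0x305
clock 7: out=1, reg = 0x182

101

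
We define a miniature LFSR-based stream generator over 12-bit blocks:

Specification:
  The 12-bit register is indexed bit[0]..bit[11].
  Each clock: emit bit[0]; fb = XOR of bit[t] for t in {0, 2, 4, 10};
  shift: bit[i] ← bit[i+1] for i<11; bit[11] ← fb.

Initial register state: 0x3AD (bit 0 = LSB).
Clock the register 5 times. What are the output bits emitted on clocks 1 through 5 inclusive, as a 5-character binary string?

reg_0 = 0x3AD
clock 1: out=1, reg = 0x1D6
clock 2: out=0, reg = 0x0EB
clock 3: out=1, reg = 0x875
clock 4: out=1, reg = 0xC3A
clock 5: out=0, reg = 0x61D

10110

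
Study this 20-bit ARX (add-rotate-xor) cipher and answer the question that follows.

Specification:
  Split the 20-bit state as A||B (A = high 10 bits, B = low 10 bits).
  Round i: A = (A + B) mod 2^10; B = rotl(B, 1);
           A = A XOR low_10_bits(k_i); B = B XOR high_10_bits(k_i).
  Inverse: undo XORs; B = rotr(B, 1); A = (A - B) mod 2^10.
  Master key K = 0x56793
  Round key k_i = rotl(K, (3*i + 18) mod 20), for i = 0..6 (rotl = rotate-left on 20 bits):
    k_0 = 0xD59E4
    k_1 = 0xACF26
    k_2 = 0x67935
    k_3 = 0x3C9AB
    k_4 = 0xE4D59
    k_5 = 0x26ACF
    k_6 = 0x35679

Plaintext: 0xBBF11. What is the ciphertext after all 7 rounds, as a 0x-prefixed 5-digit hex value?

0x58AFB

s_0 = plaintext = 0xBBF11
s_1 = Round(s_0, k_0) = 0xF9175
s_2 = Round(s_1, k_1) = 0x9FC59
s_3 = Round(s_2, k_2) = 0xFB52C
s_4 = Round(s_3, k_3) = 0x2CAAA
s_5 = Round(s_4, k_4) = 0x816C6
s_6 = Round(s_5, k_5) = 0x81117
s_7 = Round(s_6, k_6) = 0x58AFB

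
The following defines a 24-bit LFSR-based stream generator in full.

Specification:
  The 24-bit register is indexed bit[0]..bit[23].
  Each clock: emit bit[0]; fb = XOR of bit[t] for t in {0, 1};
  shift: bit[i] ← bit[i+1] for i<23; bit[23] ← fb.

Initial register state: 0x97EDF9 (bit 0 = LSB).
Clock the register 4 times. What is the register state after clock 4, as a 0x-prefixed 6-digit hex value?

reg_0 = 0x97EDF9
clock 1: out=1, reg = 0xCBF6FC
clock 2: out=0, reg = 0x65FB7E
clock 3: out=0, reg = 0xB2FDBF
clock 4: out=1, reg = 0x597EDF

0x597EDF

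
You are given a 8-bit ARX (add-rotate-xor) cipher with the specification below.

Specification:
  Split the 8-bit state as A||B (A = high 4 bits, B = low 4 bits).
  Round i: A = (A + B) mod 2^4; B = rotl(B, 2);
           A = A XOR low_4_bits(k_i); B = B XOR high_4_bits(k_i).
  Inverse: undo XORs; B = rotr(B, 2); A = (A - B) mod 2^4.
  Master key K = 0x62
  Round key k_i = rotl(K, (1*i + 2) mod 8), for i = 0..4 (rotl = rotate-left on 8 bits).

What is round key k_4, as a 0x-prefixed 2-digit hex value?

K = 0x62
k_0 = rotl(K, (1*0+2) mod 8) = rotl(K, 2) = 0x89
k_1 = rotl(K, (1*1+2) mod 8) = rotl(K, 3) = 0x13
k_2 = rotl(K, (1*2+2) mod 8) = rotl(K, 4) = 0x26
k_3 = rotl(K, (1*3+2) mod 8) = rotl(K, 5) = 0x4C
k_4 = rotl(K, (1*4+2) mod 8) = rotl(K, 6) = 0x98

0x98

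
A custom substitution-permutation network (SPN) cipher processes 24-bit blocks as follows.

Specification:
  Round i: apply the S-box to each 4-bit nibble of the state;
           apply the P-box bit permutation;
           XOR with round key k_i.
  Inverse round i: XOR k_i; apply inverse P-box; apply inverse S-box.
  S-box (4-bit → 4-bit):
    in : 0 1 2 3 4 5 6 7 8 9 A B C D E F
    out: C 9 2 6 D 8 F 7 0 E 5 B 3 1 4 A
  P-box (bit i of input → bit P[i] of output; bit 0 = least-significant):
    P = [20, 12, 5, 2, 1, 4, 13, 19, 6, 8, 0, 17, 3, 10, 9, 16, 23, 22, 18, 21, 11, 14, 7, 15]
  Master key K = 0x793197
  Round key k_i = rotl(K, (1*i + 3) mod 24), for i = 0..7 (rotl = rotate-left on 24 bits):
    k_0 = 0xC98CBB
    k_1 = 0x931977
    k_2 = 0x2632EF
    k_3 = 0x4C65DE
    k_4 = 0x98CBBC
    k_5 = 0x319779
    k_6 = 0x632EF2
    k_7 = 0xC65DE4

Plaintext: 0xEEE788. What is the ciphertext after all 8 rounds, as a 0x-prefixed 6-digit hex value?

0x26946B

s_0 = plaintext = 0xEEE788
s_1 = Round(s_0, k_0) = 0xCD8F7A
s_2 = Round(s_1, k_1) = 0x017045
s_3 = Round(s_2, k_2) = 0x8C9460
s_4 = Round(s_3, k_3) = 0x8743A9
s_5 = Round(s_4, k_4) = 0x5DF893
s_6 = Round(s_5, k_5) = 0xB82349
s_7 = Round(s_6, k_6) = 0x6BD3D5
s_8 = Round(s_7, k_7) = 0x26946B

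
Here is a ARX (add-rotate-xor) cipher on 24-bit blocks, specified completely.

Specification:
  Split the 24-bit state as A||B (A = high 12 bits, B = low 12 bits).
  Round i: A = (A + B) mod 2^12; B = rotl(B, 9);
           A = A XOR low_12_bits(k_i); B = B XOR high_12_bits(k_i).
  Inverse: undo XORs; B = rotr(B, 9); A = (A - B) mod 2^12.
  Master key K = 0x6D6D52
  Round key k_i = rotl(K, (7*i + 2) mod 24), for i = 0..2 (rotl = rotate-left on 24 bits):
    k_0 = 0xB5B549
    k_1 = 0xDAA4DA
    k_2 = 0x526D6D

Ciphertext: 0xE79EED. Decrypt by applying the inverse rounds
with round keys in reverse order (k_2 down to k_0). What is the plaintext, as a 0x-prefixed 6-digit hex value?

0xEEB712

s_0 = ciphertext = 0xE79EED
s_1 = InvRound(s_0, k_2) = 0x4B7E5D
s_2 = InvRound(s_1, k_1) = 0x0B4FB9
s_3 = InvRound(s_2, k_0) = 0xEEB712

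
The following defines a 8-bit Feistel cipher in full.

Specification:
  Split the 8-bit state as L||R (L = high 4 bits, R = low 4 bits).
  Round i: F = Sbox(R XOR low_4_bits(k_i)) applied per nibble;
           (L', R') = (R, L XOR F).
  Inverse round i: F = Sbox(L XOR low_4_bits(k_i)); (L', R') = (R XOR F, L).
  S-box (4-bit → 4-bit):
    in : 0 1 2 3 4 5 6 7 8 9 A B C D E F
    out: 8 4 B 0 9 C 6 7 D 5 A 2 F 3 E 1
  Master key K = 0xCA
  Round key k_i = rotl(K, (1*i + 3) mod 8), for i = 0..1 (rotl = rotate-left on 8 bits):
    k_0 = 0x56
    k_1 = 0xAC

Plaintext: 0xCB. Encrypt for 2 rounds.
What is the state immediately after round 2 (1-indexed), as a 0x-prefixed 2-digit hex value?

s_0 = plaintext = 0xCB
s_1 = Round(s_0, k_0) = 0xBF
s_2 = Round(s_1, k_1) = 0xFB

0xFB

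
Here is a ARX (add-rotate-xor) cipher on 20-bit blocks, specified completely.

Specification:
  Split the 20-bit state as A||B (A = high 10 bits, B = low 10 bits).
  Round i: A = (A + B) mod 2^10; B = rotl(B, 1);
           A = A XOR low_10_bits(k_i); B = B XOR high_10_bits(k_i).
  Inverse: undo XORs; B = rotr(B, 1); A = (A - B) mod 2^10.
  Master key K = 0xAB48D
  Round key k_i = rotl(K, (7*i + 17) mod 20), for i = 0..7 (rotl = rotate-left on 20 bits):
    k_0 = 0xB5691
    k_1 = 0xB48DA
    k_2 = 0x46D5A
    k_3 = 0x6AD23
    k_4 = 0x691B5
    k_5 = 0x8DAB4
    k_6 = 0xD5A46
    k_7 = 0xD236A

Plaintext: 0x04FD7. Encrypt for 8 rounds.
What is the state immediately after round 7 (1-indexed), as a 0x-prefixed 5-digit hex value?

0xB1584

s_0 = plaintext = 0x04FD7
s_1 = Round(s_0, k_0) = 0x5ED7A
s_2 = Round(s_1, k_1) = 0x8BC26
s_3 = Round(s_2, k_2) = 0xC3D57
s_4 = Round(s_3, k_3) = 0x51705
s_5 = Round(s_4, k_4) = 0x7FFAF
s_6 = Round(s_5, k_5) = 0xC6969
s_7 = Round(s_6, k_6) = 0xB1584
s_8 = Round(s_7, k_7) = 0xC8C40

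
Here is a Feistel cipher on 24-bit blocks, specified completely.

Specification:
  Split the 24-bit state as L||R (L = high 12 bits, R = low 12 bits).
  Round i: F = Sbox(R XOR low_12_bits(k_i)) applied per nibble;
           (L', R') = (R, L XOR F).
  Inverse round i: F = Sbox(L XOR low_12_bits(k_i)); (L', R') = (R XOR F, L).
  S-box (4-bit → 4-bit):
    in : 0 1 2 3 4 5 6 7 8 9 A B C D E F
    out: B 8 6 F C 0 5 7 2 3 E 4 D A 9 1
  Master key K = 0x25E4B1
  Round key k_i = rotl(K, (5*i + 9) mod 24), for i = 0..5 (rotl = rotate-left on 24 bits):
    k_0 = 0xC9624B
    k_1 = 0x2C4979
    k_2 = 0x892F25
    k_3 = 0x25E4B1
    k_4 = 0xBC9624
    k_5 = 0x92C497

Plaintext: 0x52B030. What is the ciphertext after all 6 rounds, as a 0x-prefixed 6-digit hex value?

s_0 = plaintext = 0x52B030
s_1 = Round(s_0, k_0) = 0x03035F
s_2 = Round(s_1, k_1) = 0x35FE55
s_3 = Round(s_2, k_2) = 0xE55B24
s_4 = Round(s_3, k_3) = 0xB24F65
s_5 = Round(s_4, k_4) = 0xF658EC
s_6 = Round(s_5, k_5) = 0x8EC211

0x8EC211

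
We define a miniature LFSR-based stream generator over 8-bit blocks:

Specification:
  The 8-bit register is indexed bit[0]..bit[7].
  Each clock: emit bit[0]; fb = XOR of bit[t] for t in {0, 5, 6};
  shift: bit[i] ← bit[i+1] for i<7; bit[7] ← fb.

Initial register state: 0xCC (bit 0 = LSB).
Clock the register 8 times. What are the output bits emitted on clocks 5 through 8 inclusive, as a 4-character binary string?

0011

reg_0 = 0xCC
clock 1: out=0, reg = 0xE6
clock 2: out=0, reg = 0x73
clock 3: out=1, reg = 0xB9
clock 4: out=1, reg = 0x5C
clock 5: out=0, reg = 0xAE
clock 6: out=0, reg = 0xD7
clock 7: out=1, reg = 0x6B
clock 8: out=1, reg = 0xB5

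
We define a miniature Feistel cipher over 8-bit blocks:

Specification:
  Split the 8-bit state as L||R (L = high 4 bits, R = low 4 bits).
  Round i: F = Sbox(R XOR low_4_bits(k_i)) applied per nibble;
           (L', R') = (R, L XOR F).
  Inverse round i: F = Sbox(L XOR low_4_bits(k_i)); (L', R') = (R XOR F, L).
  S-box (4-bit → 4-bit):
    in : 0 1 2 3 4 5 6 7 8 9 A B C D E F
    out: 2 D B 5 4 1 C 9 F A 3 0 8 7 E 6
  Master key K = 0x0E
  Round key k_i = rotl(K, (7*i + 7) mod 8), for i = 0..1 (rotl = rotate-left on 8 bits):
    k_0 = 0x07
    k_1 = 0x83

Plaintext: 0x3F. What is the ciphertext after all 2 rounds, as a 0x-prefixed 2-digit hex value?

0xC9

s_0 = plaintext = 0x3F
s_1 = Round(s_0, k_0) = 0xFC
s_2 = Round(s_1, k_1) = 0xC9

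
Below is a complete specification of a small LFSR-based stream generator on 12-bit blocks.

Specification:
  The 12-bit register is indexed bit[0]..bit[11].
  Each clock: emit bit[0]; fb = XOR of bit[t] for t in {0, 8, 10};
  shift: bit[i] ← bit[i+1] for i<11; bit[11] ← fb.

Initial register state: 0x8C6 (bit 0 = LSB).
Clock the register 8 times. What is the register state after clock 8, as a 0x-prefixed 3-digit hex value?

0xFC8

reg_0 = 0x8C6
clock 1: out=0, reg = 0x463
clock 2: out=1, reg = 0x231
clock 3: out=1, reg = 0x918
clock 4: out=0, reg = 0xC8C
clock 5: out=0, reg = 0xE46
clock 6: out=0, reg = 0xF23
clock 7: out=1, reg = 0xF91
clock 8: out=1, reg = 0xFC8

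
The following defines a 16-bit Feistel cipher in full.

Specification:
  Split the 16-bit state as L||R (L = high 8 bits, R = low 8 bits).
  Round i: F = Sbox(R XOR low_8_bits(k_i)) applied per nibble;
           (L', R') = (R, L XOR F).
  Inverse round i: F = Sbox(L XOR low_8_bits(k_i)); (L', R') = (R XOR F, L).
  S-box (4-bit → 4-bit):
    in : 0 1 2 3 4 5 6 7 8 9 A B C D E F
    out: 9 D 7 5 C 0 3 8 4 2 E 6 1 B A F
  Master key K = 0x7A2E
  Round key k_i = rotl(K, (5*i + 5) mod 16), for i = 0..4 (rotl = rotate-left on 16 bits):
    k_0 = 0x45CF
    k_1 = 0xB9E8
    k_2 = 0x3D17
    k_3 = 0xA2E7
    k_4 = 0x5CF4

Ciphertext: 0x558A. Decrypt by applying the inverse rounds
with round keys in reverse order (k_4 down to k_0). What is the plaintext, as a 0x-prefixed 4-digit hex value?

s_0 = ciphertext = 0x558A
s_1 = InvRound(s_0, k_4) = 0x6755
s_2 = InvRound(s_1, k_3) = 0x1C67
s_3 = InvRound(s_2, k_2) = 0xF11C
s_4 = InvRound(s_3, k_1) = 0xCEF1
s_5 = InvRound(s_4, k_0) = 0x6CCE

0x6CCE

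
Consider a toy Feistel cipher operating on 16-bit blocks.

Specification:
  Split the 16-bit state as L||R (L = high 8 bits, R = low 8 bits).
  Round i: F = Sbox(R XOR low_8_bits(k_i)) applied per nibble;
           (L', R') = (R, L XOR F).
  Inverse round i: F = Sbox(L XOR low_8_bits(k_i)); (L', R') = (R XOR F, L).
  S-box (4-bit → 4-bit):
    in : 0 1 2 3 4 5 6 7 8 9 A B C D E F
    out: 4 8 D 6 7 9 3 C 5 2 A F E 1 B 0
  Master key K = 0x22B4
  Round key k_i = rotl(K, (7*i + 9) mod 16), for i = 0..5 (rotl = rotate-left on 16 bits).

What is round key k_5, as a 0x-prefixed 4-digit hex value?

K = 0x22B4
k_0 = rotl(K, (7*0+9) mod 16) = rotl(K, 9) = 0x6845
k_1 = rotl(K, (7*1+9) mod 16) = rotl(K, 0) = 0x22B4
k_2 = rotl(K, (7*2+9) mod 16) = rotl(K, 7) = 0x5A11
k_3 = rotl(K, (7*3+9) mod 16) = rotl(K, 14) = 0x08AD
k_4 = rotl(K, (7*4+9) mod 16) = rotl(K, 5) = 0x5684
k_5 = rotl(K, (7*5+9) mod 16) = rotl(K, 12) = 0x422B

0x422B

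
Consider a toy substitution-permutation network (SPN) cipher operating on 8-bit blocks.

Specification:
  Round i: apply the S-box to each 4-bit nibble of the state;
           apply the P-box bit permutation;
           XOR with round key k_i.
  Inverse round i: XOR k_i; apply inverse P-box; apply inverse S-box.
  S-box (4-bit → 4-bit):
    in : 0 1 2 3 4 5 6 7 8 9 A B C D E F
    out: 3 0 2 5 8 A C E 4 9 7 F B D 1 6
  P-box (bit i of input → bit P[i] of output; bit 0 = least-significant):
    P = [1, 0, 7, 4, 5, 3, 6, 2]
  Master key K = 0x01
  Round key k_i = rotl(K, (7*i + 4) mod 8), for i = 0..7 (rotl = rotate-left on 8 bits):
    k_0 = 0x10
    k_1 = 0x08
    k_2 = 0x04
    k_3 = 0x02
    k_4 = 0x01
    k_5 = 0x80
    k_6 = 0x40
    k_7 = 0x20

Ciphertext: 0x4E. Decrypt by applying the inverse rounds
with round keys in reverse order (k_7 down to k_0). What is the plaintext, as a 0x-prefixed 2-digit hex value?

0xE4

s_0 = ciphertext = 0x4E
s_1 = InvRound(s_0, k_7) = 0xBE
s_2 = InvRound(s_1, k_6) = 0xBD
s_3 = InvRound(s_2, k_5) = 0xC5
s_4 = InvRound(s_3, k_4) = 0x68
s_5 = InvRound(s_4, k_3) = 0xAE
s_6 = InvRound(s_5, k_2) = 0x03
s_7 = InvRound(s_6, k_1) = 0x20
s_8 = InvRound(s_7, k_0) = 0xE4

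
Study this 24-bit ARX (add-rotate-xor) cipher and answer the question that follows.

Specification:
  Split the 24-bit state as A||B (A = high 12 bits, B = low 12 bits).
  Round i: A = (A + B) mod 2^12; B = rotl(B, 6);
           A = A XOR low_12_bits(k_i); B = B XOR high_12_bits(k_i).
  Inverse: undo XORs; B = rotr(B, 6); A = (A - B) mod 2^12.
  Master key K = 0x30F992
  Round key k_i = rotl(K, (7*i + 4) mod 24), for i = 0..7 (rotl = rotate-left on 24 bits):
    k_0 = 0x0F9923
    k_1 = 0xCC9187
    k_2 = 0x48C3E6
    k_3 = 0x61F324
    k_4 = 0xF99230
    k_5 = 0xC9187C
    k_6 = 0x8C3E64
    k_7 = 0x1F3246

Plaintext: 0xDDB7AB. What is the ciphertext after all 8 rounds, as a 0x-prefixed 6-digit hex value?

s_0 = plaintext = 0xDDB7AB
s_1 = Round(s_0, k_0) = 0xCA5A27
s_2 = Round(s_1, k_1) = 0x74B521
s_3 = Round(s_2, k_2) = 0xF8ACD8
s_4 = Round(s_3, k_3) = 0xF4602C
s_5 = Round(s_4, k_4) = 0xD42499
s_6 = Round(s_5, k_5) = 0x9A7AC3
s_7 = Round(s_6, k_6) = 0xA0E828
s_8 = Round(s_7, k_7) = 0x070BD3

0x070BD3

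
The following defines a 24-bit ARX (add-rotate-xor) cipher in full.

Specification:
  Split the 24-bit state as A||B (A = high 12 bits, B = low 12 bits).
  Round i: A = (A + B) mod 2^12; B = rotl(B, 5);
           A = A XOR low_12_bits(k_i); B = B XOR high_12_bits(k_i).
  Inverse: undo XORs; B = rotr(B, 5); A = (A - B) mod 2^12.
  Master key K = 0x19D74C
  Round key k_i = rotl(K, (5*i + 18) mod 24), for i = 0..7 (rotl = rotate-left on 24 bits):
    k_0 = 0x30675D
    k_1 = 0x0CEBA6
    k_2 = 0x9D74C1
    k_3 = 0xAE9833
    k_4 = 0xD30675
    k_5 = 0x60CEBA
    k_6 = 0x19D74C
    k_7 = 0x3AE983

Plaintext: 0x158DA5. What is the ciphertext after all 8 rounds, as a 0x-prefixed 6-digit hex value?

s_0 = plaintext = 0x158DA5
s_1 = Round(s_0, k_0) = 0x9A07BD
s_2 = Round(s_1, k_1) = 0xAFB761
s_3 = Round(s_2, k_2) = 0x69D5F9
s_4 = Round(s_3, k_3) = 0x4A55C2
s_5 = Round(s_4, k_4) = 0xC1257B
s_6 = Round(s_5, k_5) = 0xF37966
s_7 = Round(s_6, k_6) = 0xFD1D4F
s_8 = Round(s_7, k_7) = 0x4A3A54

0x4A3A54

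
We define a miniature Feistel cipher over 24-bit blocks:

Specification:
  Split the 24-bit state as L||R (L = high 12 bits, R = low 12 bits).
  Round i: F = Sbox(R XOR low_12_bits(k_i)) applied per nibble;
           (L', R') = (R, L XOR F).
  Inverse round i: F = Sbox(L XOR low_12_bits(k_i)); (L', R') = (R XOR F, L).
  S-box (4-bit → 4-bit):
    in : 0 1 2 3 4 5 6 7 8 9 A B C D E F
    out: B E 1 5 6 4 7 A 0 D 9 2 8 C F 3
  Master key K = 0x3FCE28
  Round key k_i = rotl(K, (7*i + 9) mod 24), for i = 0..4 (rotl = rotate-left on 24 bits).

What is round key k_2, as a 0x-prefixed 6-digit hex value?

K = 0x3FCE28
k_0 = rotl(K, (7*0+9) mod 24) = rotl(K, 9) = 0x9C507F
k_1 = rotl(K, (7*1+9) mod 24) = rotl(K, 16) = 0x283FCE
k_2 = rotl(K, (7*2+9) mod 24) = rotl(K, 23) = 0x1FE714

0x1FE714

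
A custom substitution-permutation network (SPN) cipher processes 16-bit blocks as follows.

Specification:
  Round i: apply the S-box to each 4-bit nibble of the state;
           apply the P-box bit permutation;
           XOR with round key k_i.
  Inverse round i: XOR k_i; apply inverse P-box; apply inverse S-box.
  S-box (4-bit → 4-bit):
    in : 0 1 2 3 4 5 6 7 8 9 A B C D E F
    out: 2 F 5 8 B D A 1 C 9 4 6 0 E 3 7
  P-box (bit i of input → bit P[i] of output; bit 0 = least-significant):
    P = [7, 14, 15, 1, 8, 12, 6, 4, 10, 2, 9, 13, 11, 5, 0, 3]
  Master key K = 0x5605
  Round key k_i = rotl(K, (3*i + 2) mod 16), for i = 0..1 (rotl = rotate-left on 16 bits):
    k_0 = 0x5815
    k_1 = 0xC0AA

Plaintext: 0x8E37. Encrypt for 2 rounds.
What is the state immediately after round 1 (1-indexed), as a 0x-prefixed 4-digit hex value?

0x5C88

s_0 = plaintext = 0x8E37
s_1 = Round(s_0, k_0) = 0x5C88
s_2 = Round(s_1, k_1) = 0x48F1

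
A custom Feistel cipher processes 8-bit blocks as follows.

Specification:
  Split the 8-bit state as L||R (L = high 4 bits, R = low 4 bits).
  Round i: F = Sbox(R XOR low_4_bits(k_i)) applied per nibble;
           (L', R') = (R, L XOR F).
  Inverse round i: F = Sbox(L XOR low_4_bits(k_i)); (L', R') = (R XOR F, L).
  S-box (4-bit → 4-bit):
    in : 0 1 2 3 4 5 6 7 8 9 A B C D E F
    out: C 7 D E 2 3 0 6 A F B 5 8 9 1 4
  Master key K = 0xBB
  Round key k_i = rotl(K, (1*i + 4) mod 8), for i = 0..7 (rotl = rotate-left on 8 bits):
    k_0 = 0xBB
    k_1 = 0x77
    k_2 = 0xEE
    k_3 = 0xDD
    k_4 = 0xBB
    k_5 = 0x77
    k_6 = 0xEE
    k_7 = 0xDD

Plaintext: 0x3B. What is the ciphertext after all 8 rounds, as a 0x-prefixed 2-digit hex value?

0xFA

s_0 = plaintext = 0x3B
s_1 = Round(s_0, k_0) = 0xBF
s_2 = Round(s_1, k_1) = 0xF1
s_3 = Round(s_2, k_2) = 0x1B
s_4 = Round(s_3, k_3) = 0xB1
s_5 = Round(s_4, k_4) = 0x10
s_6 = Round(s_5, k_5) = 0x07
s_7 = Round(s_6, k_6) = 0x7F
s_8 = Round(s_7, k_7) = 0xFA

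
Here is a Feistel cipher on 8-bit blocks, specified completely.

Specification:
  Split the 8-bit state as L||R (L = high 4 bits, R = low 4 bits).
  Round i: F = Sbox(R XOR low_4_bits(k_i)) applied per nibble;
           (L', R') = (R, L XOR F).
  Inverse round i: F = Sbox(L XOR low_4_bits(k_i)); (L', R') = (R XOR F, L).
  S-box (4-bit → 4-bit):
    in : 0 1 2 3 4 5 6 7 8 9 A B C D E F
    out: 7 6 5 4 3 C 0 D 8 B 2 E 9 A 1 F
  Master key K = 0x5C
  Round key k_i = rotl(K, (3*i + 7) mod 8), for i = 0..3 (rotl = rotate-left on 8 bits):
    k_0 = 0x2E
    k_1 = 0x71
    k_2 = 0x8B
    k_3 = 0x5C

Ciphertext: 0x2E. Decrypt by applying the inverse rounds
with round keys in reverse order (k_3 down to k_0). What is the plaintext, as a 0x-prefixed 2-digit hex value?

0x18

s_0 = ciphertext = 0x2E
s_1 = InvRound(s_0, k_3) = 0xF2
s_2 = InvRound(s_1, k_2) = 0x1F
s_3 = InvRound(s_2, k_1) = 0x81
s_4 = InvRound(s_3, k_0) = 0x18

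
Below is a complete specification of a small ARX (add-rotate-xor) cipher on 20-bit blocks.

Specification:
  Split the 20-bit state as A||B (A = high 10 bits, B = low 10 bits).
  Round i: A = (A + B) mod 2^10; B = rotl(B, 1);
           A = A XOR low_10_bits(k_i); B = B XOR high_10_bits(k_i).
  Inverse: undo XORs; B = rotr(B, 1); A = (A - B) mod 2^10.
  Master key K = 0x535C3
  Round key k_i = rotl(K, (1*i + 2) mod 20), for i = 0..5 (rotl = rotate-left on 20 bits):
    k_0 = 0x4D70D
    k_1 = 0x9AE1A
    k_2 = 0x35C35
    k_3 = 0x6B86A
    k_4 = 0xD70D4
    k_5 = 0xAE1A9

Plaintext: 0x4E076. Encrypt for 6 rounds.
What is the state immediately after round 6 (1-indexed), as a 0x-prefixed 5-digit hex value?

0x7F196

s_0 = plaintext = 0x4E076
s_1 = Round(s_0, k_0) = 0xA8DD9
s_2 = Round(s_1, k_1) = 0x999D9
s_3 = Round(s_2, k_2) = 0x02B65
s_4 = Round(s_3, k_3) = 0xC1765
s_5 = Round(s_4, k_4) = 0xAF997
s_6 = Round(s_5, k_5) = 0x7F196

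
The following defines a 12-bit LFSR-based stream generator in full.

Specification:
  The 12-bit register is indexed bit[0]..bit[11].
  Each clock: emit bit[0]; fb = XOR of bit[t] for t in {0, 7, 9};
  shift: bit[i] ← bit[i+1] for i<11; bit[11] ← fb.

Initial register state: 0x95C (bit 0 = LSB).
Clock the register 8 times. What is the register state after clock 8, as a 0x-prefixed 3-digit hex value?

reg_0 = 0x95C
clock 1: out=0, reg = 0x4AE
clock 2: out=0, reg = 0xA57
clock 3: out=1, reg = 0x52B
clock 4: out=1, reg = 0xA95
clock 5: out=1, reg = 0xD4A
clock 6: out=0, reg = 0x6A5
clock 7: out=1, reg = 0xB52
clock 8: out=0, reg = 0xDA9

0xDA9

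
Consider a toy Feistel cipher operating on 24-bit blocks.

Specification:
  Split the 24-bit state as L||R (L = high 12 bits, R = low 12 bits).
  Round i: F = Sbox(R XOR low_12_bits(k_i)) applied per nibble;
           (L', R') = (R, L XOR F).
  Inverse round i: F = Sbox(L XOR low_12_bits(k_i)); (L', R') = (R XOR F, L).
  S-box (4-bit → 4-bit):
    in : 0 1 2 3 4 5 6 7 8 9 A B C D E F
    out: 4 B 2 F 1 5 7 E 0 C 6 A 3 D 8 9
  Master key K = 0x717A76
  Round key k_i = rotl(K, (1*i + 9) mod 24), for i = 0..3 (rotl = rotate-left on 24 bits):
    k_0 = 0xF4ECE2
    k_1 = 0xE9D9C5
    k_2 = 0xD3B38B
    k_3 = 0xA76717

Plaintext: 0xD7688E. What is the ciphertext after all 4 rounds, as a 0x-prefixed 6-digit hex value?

s_0 = plaintext = 0xD7688E
s_1 = Round(s_0, k_0) = 0x88EC05
s_2 = Round(s_1, k_1) = 0xC05DBA
s_3 = Round(s_2, k_2) = 0xDBA4FE
s_4 = Round(s_3, k_3) = 0x4FE236

0x4FE236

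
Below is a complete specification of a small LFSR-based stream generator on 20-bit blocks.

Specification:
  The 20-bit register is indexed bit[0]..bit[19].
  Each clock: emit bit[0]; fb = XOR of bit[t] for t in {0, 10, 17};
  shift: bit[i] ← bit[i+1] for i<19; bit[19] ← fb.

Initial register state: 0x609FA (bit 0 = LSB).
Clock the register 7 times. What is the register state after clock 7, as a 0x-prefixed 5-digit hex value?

0xC6C13

reg_0 = 0x609FA
clock 1: out=0, reg = 0xB04FD
clock 2: out=1, reg = 0xD827E
clock 3: out=0, reg = 0x6C13F
clock 4: out=1, reg = 0x3609F
clock 5: out=1, reg = 0x1B04F
clock 6: out=1, reg = 0x8D827
clock 7: out=1, reg = 0xC6C13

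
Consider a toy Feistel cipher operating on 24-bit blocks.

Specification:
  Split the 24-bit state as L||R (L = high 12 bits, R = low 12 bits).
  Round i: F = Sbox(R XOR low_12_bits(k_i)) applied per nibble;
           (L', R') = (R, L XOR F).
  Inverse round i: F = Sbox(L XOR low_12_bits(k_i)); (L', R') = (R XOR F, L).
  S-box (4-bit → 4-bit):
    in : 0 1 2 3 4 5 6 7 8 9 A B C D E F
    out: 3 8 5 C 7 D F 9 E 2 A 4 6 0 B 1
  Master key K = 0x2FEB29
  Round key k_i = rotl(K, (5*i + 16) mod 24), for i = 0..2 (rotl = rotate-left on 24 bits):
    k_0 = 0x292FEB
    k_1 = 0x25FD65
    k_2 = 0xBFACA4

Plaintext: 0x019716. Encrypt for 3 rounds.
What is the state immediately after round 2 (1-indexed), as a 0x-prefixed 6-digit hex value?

s_0 = plaintext = 0x019716
s_1 = Round(s_0, k_0) = 0x716E09
s_2 = Round(s_1, k_1) = 0xE09BE0
s_3 = Round(s_2, k_2) = 0xBE077E

0xE09BE0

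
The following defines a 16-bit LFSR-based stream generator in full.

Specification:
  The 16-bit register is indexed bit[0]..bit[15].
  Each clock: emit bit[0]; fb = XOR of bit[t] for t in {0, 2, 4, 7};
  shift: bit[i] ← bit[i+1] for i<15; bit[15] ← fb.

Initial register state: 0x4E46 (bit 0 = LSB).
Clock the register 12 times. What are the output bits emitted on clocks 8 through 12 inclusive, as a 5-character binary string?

00111

reg_0 = 0x4E46
clock 1: out=0, reg = 0xA723
clock 2: out=1, reg = 0xD391
clock 3: out=1, reg = 0xE9C8
clock 4: out=0, reg = 0xF4E4
clock 5: out=0, reg = 0x7A72
clock 6: out=0, reg = 0xBD39
clock 7: out=1, reg = 0x5E9C
clock 8: out=0, reg = 0xAF4E
clock 9: out=0, reg = 0xD7A7
clock 10: out=1, reg = 0xEBD3
clock 11: out=1, reg = 0xF5E9
clock 12: out=1, reg = 0x7AF4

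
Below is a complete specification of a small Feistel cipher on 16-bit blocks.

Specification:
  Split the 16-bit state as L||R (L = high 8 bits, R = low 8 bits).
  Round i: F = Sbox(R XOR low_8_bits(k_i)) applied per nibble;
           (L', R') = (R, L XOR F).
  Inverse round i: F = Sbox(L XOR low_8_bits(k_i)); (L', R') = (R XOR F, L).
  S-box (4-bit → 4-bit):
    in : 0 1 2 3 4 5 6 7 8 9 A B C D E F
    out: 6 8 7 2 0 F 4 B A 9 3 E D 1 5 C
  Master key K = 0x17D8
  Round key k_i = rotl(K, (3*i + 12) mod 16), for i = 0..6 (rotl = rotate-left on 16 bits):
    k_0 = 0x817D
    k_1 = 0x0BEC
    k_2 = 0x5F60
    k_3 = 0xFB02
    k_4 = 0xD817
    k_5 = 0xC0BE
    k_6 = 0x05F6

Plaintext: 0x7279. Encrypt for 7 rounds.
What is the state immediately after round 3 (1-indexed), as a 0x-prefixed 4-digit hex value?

0xBC0F

s_0 = plaintext = 0x7279
s_1 = Round(s_0, k_0) = 0x7912
s_2 = Round(s_1, k_1) = 0x12BC
s_3 = Round(s_2, k_2) = 0xBC0F
s_4 = Round(s_3, k_3) = 0x0FDD
s_5 = Round(s_4, k_4) = 0xDDDC
s_6 = Round(s_5, k_5) = 0xDC9A
s_7 = Round(s_6, k_6) = 0x9A91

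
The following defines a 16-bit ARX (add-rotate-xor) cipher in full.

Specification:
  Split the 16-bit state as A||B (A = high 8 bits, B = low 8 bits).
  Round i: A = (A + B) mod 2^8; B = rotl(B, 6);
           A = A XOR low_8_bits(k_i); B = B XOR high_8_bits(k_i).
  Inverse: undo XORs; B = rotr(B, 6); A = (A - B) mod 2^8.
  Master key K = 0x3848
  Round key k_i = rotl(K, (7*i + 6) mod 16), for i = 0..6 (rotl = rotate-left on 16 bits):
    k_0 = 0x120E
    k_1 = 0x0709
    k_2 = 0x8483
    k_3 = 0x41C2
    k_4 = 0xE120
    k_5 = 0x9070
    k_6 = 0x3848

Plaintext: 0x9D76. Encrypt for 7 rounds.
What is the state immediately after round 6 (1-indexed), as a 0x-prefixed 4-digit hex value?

0x0D0A

s_0 = plaintext = 0x9D76
s_1 = Round(s_0, k_0) = 0x1D8F
s_2 = Round(s_1, k_1) = 0xA5E4
s_3 = Round(s_2, k_2) = 0x0ABD
s_4 = Round(s_3, k_3) = 0x052E
s_5 = Round(s_4, k_4) = 0x136A
s_6 = Round(s_5, k_5) = 0x0D0A
s_7 = Round(s_6, k_6) = 0x5FBA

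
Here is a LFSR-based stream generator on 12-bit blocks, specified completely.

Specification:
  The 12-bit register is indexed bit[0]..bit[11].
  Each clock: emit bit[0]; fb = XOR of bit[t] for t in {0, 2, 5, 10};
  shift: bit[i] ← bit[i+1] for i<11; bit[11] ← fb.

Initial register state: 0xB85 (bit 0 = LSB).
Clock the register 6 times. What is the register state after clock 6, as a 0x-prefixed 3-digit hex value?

reg_0 = 0xB85
clock 1: out=1, reg = 0x5C2
clock 2: out=0, reg = 0xAE1
clock 3: out=1, reg = 0x570
clock 4: out=0, reg = 0x2B8
clock 5: out=0, reg = 0x95C
clock 6: out=0, reg = 0xCAE

0xCAE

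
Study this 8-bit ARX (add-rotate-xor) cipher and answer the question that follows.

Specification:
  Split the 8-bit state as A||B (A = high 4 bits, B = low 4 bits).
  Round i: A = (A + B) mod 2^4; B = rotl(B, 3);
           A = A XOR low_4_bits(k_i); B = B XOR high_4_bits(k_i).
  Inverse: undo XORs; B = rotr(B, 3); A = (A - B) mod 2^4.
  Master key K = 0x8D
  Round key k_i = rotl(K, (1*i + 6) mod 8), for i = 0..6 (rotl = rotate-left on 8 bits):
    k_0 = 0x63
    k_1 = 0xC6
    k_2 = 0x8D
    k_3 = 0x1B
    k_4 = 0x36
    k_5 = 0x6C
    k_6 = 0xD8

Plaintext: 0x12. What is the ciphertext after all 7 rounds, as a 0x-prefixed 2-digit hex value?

0xD3

s_0 = plaintext = 0x12
s_1 = Round(s_0, k_0) = 0x07
s_2 = Round(s_1, k_1) = 0x17
s_3 = Round(s_2, k_2) = 0x53
s_4 = Round(s_3, k_3) = 0x38
s_5 = Round(s_4, k_4) = 0xD7
s_6 = Round(s_5, k_5) = 0x8D
s_7 = Round(s_6, k_6) = 0xD3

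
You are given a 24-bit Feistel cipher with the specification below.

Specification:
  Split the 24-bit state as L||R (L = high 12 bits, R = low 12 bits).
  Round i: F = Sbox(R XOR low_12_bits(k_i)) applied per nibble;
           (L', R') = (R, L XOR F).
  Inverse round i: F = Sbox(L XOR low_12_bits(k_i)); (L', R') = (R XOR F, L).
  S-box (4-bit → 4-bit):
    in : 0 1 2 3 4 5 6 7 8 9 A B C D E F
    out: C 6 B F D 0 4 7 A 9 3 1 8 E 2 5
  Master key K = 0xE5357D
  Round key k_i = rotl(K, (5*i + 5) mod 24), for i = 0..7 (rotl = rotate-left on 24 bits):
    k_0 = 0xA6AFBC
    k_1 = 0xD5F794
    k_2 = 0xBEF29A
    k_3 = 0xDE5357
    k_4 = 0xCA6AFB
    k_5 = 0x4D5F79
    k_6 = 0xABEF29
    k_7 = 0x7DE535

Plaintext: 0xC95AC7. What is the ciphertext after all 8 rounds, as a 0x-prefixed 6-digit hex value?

s_0 = plaintext = 0xC95AC7
s_1 = Round(s_0, k_0) = 0xAC7CE4
s_2 = Round(s_1, k_1) = 0xCE4BBB
s_3 = Round(s_2, k_2) = 0xBBB552
s_4 = Round(s_3, k_3) = 0x552F7B
s_5 = Round(s_4, k_4) = 0xF7B5FE
s_6 = Round(s_5, k_5) = 0x5FECDC
s_7 = Round(s_6, k_6) = 0xCDCAAE
s_8 = Round(s_7, k_7) = 0xAAE94D

0xAAE94D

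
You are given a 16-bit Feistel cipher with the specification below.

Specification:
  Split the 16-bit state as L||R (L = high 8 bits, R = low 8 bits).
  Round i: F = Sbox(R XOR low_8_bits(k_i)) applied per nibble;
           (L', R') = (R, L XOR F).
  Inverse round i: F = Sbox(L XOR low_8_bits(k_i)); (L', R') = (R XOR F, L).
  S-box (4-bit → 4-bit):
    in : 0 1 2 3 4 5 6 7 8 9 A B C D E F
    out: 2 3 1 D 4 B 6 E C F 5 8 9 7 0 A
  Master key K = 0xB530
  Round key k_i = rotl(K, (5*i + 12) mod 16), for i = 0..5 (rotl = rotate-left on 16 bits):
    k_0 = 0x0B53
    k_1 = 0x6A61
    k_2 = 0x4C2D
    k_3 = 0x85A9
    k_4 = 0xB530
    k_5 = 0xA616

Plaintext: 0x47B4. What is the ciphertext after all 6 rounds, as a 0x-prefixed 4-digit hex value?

s_0 = plaintext = 0x47B4
s_1 = Round(s_0, k_0) = 0xB449
s_2 = Round(s_1, k_1) = 0x49A8
s_3 = Round(s_2, k_2) = 0xA882
s_4 = Round(s_3, k_3) = 0x82B0
s_5 = Round(s_4, k_4) = 0xB040
s_6 = Round(s_5, k_5) = 0x4006

0x4006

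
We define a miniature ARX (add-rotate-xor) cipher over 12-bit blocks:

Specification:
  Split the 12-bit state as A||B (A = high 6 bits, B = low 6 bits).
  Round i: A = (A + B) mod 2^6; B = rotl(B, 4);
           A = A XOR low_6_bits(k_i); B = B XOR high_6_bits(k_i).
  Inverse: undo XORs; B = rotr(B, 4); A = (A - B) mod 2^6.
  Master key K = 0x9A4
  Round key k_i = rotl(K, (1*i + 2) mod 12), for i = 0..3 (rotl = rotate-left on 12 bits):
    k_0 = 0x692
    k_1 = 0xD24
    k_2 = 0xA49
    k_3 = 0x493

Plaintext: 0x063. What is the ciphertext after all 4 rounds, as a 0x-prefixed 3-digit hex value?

s_0 = plaintext = 0x063
s_1 = Round(s_0, k_0) = 0xDA2
s_2 = Round(s_1, k_1) = 0xF1C
s_3 = Round(s_2, k_2) = 0x46E
s_4 = Round(s_3, k_3) = 0xB39

0xB39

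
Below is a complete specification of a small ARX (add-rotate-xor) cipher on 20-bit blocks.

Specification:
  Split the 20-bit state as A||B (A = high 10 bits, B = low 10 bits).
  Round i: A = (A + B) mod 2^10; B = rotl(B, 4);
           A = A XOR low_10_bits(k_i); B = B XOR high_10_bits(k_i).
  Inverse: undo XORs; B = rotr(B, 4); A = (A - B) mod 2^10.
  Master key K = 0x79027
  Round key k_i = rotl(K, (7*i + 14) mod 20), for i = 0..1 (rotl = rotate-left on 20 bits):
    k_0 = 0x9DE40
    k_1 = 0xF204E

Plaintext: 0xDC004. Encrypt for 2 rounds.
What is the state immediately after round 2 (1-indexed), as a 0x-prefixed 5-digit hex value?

0xC94B0

s_0 = plaintext = 0xDC004
s_1 = Round(s_0, k_0) = 0x4D237
s_2 = Round(s_1, k_1) = 0xC94B0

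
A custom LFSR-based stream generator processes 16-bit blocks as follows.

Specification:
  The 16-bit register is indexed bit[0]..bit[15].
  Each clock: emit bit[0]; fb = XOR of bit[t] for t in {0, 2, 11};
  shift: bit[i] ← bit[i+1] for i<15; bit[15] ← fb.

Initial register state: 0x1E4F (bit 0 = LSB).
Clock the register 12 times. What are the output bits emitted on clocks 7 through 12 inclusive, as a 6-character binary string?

reg_0 = 0x1E4F
clock 1: out=1, reg = 0x8F27
clock 2: out=1, reg = 0xC793
clock 3: out=1, reg = 0xE3C9
clock 4: out=1, reg = 0xF1E4
clock 5: out=0, reg = 0xF8F2
clock 6: out=0, reg = 0xFC79
clock 7: out=1, reg = 0x7E3C
clock 8: out=0, reg = 0x3F1E
clock 9: out=0, reg = 0x1F8F
clock 10: out=1, reg = 0x8FC7
clock 11: out=1, reg = 0xC7E3
clock 12: out=1, reg = 0xE3F1

100111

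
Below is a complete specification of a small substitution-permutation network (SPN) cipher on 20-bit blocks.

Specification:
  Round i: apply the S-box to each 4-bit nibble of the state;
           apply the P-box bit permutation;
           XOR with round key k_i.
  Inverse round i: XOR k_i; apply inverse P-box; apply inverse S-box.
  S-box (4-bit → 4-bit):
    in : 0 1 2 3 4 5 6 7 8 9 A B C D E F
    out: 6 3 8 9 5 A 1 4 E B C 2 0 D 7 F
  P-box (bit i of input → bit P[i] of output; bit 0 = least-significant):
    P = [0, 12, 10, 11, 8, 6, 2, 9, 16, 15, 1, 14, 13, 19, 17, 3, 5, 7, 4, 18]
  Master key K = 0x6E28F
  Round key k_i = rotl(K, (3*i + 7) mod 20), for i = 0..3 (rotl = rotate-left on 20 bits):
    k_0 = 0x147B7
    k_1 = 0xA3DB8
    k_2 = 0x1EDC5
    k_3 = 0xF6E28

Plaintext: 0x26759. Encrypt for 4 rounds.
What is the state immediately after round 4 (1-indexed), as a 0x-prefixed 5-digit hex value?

0x6E57C

s_0 = plaintext = 0x26759
s_1 = Round(s_0, k_0) = 0x57DF4
s_2 = Round(s_1, k_1) = 0xD7A7F
s_3 = Round(s_2, k_2) = 0x7B1F2
s_4 = Round(s_3, k_3) = 0x6E57C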